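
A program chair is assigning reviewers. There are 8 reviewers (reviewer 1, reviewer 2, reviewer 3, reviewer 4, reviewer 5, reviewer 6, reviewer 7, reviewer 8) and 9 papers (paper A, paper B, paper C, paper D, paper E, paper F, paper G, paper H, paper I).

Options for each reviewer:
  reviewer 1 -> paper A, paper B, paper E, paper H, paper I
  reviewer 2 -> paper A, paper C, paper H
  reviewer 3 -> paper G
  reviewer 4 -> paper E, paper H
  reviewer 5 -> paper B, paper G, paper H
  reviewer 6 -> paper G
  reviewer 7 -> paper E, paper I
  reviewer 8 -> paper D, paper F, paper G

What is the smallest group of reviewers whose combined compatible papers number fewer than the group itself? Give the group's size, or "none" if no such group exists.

2

Take S = {reviewer 3, reviewer 6}. Its neighbourhood is {paper G}, so |N(S)| = 1 < |S| = 2.
No single vertex violates Hall's condition since each has at least one neighbour, so 2 is the minimum.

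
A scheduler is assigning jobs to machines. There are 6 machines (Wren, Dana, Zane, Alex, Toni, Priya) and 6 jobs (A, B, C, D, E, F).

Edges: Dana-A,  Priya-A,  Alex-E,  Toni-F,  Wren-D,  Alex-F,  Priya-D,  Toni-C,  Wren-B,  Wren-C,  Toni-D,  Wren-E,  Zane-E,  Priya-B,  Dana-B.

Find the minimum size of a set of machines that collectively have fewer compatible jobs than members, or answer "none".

A matching saturating every machine exists, for instance Wren→C, Dana→A, Zane→E, Alex→F, Toni→D, Priya→B.
By Hall's marriage theorem, this means |N(S)| ≥ |S| for every subset S, so no violating subset exists.

none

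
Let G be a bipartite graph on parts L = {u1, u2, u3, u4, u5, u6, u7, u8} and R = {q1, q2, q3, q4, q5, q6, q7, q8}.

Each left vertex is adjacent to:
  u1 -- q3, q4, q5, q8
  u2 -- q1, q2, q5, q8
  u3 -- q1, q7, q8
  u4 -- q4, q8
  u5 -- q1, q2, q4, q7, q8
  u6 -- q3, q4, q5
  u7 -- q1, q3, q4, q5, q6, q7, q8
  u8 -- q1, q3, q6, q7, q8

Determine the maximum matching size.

8

One maximum matching: u1→q3, u2→q2, u3→q1, u4→q8, u5→q7, u6→q5, u7→q4, u8→q6.
All 8 left vertices are matched, so no larger matching exists.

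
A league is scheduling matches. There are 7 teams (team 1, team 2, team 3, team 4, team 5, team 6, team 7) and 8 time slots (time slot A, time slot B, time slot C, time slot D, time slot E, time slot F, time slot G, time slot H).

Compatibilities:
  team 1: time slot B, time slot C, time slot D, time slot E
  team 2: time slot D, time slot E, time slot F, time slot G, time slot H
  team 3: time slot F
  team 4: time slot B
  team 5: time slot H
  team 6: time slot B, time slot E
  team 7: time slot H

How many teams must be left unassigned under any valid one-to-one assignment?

One maximum matching: team 1-time slot D, team 2-time slot G, team 3-time slot F, team 4-time slot B, team 5-time slot H, team 6-time slot E.
The set {team 5, team 7} has only 1 neighbour ({time slot H}), so by Hall's theorem at most 6 of the 7 teams can be matched.
That matches 6 of the 7, leaving 1 unmatched; no matching can do better.

1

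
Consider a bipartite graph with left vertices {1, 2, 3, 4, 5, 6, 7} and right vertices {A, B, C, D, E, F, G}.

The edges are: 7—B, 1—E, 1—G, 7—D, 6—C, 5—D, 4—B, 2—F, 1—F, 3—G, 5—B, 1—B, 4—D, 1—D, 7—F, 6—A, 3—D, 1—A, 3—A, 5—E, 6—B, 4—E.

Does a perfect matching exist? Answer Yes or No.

For example, pair 1–A, 2–F, 3–G, 4–D, 5–E, 6–C, 7–B.
Every left vertex is matched, so this is a perfect matching.

Yes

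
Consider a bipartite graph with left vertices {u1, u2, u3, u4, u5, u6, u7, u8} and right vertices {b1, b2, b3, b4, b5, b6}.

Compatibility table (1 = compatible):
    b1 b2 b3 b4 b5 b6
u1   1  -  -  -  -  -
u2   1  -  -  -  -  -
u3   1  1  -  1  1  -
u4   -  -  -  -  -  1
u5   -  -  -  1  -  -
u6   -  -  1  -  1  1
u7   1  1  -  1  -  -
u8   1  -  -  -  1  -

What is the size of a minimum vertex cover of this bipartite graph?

6

A maximum matching has 6 edges (e.g. u1–b1, u3–b5, u4–b6, u5–b4, u6–b3, u7–b2).
By König's theorem the minimum vertex cover has the same size. One such cover is {u4, u6, b1, b2, b4, b5}.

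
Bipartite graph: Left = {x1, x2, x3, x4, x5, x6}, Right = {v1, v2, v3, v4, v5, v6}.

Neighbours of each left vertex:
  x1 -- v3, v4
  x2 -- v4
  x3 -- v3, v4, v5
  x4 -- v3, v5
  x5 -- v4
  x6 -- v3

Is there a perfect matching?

No

The set {x1, x2, x3, x4, x5, x6} has only 3 neighbours ({v3, v4, v5}), so by Hall's theorem at most 3 of the 6 left vertices can be matched.
Hence no matching covers every left vertex.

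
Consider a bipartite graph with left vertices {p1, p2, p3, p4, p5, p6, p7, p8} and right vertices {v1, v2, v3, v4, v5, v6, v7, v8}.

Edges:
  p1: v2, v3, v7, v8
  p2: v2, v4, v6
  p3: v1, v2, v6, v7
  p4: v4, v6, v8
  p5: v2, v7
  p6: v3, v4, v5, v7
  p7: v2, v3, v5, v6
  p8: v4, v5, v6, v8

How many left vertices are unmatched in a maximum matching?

0

A valid assignment of size 8: p1→v8, p2→v2, p3→v1, p4→v4, p5→v7, p6→v5, p7→v3, p8→v6.
All 8 left vertices are matched, so no larger matching exists.
That matches 8 of the 8, leaving 0 unmatched; no matching can do better.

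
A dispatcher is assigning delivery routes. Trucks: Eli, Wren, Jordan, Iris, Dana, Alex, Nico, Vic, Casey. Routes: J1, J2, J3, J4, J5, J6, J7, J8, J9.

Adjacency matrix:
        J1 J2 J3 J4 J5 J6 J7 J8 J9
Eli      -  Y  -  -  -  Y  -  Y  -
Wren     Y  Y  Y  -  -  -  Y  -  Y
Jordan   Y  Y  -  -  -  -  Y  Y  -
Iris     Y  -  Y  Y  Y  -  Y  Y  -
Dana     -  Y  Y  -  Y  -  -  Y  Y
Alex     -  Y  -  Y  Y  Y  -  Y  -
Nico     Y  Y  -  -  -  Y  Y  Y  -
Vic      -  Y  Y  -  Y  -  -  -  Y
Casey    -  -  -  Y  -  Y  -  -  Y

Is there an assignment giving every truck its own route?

One maximum matching: Eli-J8, Wren-J7, Jordan-J1, Iris-J3, Dana-J2, Alex-J4, Nico-J6, Vic-J5, Casey-J9.
All 9 trucks are covered.

Yes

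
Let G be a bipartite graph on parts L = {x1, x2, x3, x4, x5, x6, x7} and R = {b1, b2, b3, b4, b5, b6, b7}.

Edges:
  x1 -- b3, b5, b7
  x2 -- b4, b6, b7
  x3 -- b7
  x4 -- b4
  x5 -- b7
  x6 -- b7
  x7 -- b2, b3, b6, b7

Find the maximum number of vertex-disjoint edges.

5

One maximum matching: x1-b5, x2-b6, x3-b7, x4-b4, x7-b3.
The set {x3, x5, x6} has only 1 neighbour ({b7}), so by Hall's theorem at most 5 of the 7 left vertices can be matched.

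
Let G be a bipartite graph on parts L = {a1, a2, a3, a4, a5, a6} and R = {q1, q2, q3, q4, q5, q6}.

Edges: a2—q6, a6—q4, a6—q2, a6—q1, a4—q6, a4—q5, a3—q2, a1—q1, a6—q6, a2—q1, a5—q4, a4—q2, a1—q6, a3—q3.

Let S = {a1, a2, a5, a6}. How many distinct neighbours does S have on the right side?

The union of neighbours of {a1, a2, a5, a6} is {q1, q2, q4, q6}, which has 4 elements.
Since |N(S)| = 4 ≥ |S| = 4, Hall's condition holds for this subset.

4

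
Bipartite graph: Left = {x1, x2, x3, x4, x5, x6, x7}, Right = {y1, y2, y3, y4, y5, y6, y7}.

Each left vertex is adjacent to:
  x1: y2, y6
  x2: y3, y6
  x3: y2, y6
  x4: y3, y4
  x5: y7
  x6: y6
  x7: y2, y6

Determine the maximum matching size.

5

For example, pair x1-y6, x2-y3, x3-y2, x4-y4, x5-y7.
The set {x1, x3, x6, x7} has only 2 neighbours ({y2, y6}), so by Hall's theorem at most 5 of the 7 left vertices can be matched.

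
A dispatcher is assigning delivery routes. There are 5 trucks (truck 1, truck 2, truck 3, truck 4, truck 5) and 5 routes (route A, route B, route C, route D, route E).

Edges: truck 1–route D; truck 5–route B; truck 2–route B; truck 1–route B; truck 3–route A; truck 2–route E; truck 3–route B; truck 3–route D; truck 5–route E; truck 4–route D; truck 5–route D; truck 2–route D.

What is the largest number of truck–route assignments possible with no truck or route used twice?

A valid assignment of size 4: truck 1–route B, truck 2–route E, truck 3–route A, truck 4–route D.
The set {truck 1, truck 2, truck 4, truck 5} has only 3 neighbours ({route B, route D, route E}), so by Hall's theorem at most 4 of the 5 trucks can be matched.

4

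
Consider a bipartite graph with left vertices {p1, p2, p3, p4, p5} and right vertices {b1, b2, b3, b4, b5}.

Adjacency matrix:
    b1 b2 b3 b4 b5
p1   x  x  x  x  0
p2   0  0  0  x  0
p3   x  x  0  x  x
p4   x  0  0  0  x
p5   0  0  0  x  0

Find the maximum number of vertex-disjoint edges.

A valid assignment of size 4: p1-b3, p2-b4, p3-b2, p4-b5.
The set {p2, p5} has only 1 neighbour ({b4}), so by Hall's theorem at most 4 of the 5 left vertices can be matched.

4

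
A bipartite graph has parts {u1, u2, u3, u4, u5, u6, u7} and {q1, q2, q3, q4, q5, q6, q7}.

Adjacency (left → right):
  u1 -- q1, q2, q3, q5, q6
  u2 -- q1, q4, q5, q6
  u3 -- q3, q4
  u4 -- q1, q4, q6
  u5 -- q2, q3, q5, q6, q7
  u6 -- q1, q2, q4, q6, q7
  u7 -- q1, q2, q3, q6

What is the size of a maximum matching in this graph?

For example, pair u1-q2, u2-q5, u3-q3, u4-q1, u5-q7, u6-q4, u7-q6.
This saturates every left vertex, so 7 is the maximum.

7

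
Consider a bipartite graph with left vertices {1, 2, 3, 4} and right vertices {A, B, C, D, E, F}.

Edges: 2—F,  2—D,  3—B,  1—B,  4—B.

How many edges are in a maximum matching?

2

One maximum matching: 1-B, 2-F.
The set {1, 3, 4} has only 1 neighbour ({B}), so by Hall's theorem at most 2 of the 4 left vertices can be matched.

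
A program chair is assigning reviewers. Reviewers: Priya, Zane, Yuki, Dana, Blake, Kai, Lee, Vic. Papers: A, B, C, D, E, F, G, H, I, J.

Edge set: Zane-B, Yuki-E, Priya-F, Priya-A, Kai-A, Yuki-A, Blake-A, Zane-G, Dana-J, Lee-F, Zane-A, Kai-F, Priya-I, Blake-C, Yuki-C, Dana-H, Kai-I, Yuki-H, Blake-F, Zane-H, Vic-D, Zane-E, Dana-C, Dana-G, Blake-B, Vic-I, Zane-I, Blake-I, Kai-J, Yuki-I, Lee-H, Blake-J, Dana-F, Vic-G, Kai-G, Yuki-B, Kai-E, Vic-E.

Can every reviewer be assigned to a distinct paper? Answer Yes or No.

A valid assignment of size 8: Priya→I, Zane→H, Yuki→A, Dana→C, Blake→J, Kai→G, Lee→F, Vic→E.
Every reviewer is matched, so this matching saturates all of them.

Yes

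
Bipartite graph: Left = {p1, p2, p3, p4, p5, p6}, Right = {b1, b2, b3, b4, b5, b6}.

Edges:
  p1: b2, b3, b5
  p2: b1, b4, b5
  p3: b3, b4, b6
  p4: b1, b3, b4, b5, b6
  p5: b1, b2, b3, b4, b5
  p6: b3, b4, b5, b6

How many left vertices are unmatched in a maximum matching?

0

For example, pair p1–b2, p2–b4, p3–b6, p4–b5, p5–b1, p6–b3.
All 6 left vertices are matched, so no larger matching exists.
That matches 6 of the 6, leaving 0 unmatched; no matching can do better.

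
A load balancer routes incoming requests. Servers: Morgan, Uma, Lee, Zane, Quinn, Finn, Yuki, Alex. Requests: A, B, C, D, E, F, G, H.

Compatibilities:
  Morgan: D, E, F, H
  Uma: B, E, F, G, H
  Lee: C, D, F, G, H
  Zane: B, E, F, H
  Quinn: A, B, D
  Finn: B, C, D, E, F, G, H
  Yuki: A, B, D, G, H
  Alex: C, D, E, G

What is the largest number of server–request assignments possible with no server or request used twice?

For example, pair Morgan–D, Uma–H, Lee–C, Zane–F, Quinn–B, Finn–G, Yuki–A, Alex–E.
This saturates every server, so 8 is the maximum.

8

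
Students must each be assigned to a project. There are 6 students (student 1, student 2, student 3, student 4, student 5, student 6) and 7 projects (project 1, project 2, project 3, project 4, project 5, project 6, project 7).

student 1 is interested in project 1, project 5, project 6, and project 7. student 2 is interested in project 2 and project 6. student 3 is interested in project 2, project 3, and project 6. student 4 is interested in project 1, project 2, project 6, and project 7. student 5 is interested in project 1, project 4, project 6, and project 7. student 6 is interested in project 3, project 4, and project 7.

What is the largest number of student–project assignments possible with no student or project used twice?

6

A valid assignment of size 6: student 1-project 5, student 2-project 2, student 3-project 3, student 4-project 7, student 5-project 1, student 6-project 4.
This saturates every student, so 6 is the maximum.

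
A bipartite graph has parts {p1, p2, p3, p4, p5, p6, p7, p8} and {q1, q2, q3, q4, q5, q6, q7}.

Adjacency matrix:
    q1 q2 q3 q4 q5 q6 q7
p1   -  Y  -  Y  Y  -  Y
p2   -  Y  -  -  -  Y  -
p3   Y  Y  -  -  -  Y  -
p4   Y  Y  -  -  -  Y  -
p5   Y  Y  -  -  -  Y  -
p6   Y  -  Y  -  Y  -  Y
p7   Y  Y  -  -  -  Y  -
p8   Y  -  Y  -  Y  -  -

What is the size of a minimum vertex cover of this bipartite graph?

A maximum matching has 6 edges (e.g. p1–q4, p2–q2, p3–q1, p4–q6, p6–q7, p8–q5).
By König's theorem the minimum vertex cover has the same size. One such cover is {p1, p6, p8, q1, q2, q6}.

6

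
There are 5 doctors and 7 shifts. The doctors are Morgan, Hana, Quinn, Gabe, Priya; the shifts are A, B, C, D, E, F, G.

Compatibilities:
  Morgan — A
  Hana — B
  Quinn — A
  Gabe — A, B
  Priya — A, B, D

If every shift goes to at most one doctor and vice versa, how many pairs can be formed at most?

One maximum matching: Morgan–A, Hana–B, Priya–D.
The set {Morgan, Hana, Quinn, Gabe} has only 2 neighbours ({A, B}), so by Hall's theorem at most 3 of the 5 doctors can be matched.

3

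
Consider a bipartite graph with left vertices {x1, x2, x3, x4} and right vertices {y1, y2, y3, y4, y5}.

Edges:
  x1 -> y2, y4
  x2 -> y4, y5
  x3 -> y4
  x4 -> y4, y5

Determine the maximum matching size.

One maximum matching: x1-y2, x2-y5, x3-y4.
The set {x2, x3, x4} has only 2 neighbours ({y4, y5}), so by Hall's theorem at most 3 of the 4 left vertices can be matched.

3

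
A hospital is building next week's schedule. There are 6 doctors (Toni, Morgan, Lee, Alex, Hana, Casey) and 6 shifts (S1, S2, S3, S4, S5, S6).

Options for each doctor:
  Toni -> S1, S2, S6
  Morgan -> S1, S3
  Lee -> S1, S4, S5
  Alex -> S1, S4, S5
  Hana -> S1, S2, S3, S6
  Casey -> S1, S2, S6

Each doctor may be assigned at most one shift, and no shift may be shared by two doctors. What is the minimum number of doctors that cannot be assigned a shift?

One maximum matching: Toni-S1, Morgan-S3, Lee-S4, Alex-S5, Hana-S6, Casey-S2.
All 6 doctors are matched, so no larger matching exists.
That matches 6 of the 6, leaving 0 unmatched; no matching can do better.

0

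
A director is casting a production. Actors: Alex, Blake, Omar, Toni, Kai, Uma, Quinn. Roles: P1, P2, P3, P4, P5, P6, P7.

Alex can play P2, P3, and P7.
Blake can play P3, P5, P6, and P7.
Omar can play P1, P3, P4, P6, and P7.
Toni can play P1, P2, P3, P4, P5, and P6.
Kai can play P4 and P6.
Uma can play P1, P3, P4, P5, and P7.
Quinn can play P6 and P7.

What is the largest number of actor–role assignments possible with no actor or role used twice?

7

A valid assignment of size 7: Alex-P2, Blake-P5, Omar-P1, Toni-P6, Kai-P4, Uma-P3, Quinn-P7.
All 7 actors are matched, so no larger matching exists.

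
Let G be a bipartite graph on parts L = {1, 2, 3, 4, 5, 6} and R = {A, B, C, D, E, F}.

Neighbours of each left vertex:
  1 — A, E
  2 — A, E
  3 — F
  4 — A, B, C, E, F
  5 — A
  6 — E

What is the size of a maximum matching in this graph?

4

One maximum matching: 1→A, 2→E, 3→F, 4→B.
The set {1, 2, 5, 6} has only 2 neighbours ({A, E}), so by Hall's theorem at most 4 of the 6 left vertices can be matched.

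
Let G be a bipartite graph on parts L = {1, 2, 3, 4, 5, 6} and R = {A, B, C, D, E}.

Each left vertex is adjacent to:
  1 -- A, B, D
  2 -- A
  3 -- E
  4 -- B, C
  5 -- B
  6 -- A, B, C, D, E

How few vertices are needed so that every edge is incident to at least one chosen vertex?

5

A maximum matching has 5 edges (e.g. 1–D, 2–A, 3–E, 4–C, 5–B).
By König's theorem the minimum vertex cover has the same size. One such cover is {A, B, C, D, E}.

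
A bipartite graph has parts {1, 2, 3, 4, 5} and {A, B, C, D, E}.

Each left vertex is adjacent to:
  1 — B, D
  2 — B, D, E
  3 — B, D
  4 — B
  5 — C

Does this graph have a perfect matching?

No

The set {1, 3, 4} has only 2 neighbours ({B, D}), so by Hall's theorem at most 4 of the 5 left vertices can be matched.
Hence no matching covers every left vertex.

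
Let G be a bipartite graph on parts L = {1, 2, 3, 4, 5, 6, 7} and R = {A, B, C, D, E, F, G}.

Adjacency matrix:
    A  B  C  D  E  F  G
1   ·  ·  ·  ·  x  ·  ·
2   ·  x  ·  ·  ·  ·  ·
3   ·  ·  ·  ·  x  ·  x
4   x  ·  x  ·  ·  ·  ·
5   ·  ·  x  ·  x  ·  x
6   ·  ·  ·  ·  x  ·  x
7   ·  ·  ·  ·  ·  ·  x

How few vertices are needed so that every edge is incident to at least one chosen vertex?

5

{2, 4, 5, E, G} is a vertex cover of size 5: every edge has an endpoint in this set.
No smaller cover exists because 1–E, 2–B, 3–G, 4–A, 5–C is a matching of size 5, and a cover must include an endpoint of each of these disjoint edges (König's theorem).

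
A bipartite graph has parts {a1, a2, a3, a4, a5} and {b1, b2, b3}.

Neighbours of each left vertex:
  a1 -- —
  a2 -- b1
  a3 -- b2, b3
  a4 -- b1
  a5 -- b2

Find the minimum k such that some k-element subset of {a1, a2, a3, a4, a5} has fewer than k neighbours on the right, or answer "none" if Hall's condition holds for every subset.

1

Take S = {a1}. Its neighbourhood is {}, so |N(S)| = 0 < |S| = 1.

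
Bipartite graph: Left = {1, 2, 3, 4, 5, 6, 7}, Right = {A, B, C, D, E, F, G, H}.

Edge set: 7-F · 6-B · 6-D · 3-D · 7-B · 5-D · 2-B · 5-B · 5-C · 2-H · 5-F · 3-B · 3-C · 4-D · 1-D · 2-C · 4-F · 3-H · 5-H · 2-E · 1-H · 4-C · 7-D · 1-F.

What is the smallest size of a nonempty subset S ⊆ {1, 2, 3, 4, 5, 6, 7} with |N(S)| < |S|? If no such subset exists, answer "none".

6

Take S = {1, 3, 4, 5, 6, 7}. Its neighbourhood is {B, C, D, F, H}, so |N(S)| = 5 < |S| = 6.
Every subset of size less than 6 has at least as many neighbours as members, so 6 is the minimum.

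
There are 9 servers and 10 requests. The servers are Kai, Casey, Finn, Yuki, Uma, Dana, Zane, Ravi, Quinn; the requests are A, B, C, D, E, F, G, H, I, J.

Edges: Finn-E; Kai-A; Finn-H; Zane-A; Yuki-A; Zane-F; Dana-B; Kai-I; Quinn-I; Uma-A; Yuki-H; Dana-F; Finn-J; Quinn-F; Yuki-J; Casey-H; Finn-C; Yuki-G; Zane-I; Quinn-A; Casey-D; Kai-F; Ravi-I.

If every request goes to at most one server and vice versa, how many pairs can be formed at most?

7

For example, pair Kai→I, Casey→D, Finn→E, Yuki→J, Uma→A, Dana→B, Zane→F.
The set {Kai, Uma, Zane, Ravi, Quinn} has only 3 neighbours ({A, F, I}), so by Hall's theorem at most 7 of the 9 servers can be matched.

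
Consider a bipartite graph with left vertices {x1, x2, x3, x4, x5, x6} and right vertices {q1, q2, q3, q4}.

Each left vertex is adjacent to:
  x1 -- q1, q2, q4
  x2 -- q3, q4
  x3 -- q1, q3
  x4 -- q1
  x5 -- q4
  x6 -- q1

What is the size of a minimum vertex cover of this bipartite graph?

The 4 edges x1–q2, x2–q4, x3–q3, x4–q1 form a matching, so any vertex cover needs at least 4 vertices (one per matched edge).
Conversely {x1, q1, q3, q4} meets every edge and has exactly 4 vertices, so 4 is optimal.

4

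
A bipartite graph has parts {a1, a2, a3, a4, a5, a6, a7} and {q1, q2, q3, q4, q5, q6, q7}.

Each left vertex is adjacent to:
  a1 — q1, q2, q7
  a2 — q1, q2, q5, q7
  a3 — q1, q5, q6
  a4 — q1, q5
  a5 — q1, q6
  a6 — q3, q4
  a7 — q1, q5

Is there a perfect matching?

No

The set {a3, a4, a5, a7} has only 3 neighbours ({q1, q5, q6}), so by Hall's theorem at most 6 of the 7 left vertices can be matched.
Hence no matching covers every left vertex.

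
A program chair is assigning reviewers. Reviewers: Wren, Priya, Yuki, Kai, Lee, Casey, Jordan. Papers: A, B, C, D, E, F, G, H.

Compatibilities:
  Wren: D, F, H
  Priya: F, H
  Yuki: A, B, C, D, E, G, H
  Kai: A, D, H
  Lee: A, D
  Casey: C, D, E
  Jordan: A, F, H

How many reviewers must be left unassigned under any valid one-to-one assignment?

1

For example, pair Wren-F, Priya-H, Yuki-G, Kai-A, Lee-D, Casey-E.
The set {Wren, Priya, Kai, Lee, Jordan} has only 4 neighbours ({A, D, F, H}), so by Hall's theorem at most 6 of the 7 reviewers can be matched.
That matches 6 of the 7, leaving 1 unmatched; no matching can do better.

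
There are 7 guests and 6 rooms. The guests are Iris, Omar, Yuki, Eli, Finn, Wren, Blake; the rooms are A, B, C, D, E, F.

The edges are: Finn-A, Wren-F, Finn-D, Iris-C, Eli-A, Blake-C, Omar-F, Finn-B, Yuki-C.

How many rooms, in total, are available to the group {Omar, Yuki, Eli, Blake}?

3

The union of neighbours of {Omar, Yuki, Eli, Blake} is {A, C, F}, which has 3 elements.
Since |N(S)| = 3 < |S| = 4, Hall's condition fails for this subset.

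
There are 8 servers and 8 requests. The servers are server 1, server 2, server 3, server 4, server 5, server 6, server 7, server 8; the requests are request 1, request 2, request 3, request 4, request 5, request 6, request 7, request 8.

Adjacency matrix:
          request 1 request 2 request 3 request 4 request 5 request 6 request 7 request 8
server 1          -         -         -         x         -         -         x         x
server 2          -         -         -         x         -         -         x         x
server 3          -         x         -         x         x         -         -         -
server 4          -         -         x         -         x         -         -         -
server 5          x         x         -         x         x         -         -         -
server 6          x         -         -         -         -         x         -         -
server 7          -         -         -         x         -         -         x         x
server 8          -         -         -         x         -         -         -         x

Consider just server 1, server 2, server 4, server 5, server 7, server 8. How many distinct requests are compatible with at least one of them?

The union of neighbours of {server 1, server 2, server 4, server 5, server 7, server 8} is {request 1, request 2, request 3, request 4, request 5, request 7, request 8}, which has 7 elements.
Since |N(S)| = 7 ≥ |S| = 6, Hall's condition holds for this subset.

7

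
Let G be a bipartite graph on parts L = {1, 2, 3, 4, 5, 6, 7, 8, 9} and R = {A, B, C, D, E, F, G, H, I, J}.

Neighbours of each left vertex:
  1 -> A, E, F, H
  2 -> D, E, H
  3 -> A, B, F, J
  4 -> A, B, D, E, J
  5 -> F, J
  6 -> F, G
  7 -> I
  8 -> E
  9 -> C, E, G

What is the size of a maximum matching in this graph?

9

One maximum matching: 1-H, 2-D, 3-B, 4-A, 5-J, 6-F, 7-I, 8-E, 9-C.
All 9 left vertices are matched, so no larger matching exists.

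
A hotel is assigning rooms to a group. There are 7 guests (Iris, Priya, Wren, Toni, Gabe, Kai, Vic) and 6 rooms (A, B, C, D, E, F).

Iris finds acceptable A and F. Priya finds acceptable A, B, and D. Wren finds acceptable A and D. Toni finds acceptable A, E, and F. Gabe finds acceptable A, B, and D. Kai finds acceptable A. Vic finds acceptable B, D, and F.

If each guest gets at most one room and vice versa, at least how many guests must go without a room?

2

A valid assignment of size 5: Iris–F, Priya–D, Wren–A, Toni–E, Gabe–B.
The set {Iris, Priya, Wren, Gabe, Kai, Vic} has only 4 neighbours ({A, B, D, F}), so by Hall's theorem at most 5 of the 7 guests can be matched.
That matches 5 of the 7, leaving 2 unmatched; no matching can do better.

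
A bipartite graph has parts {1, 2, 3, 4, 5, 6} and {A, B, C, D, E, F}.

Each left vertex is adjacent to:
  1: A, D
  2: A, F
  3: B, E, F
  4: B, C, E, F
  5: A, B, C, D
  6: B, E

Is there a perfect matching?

For example, pair 1–D, 2–A, 3–F, 4–E, 5–C, 6–B.
Every left vertex is matched, so this is a perfect matching.

Yes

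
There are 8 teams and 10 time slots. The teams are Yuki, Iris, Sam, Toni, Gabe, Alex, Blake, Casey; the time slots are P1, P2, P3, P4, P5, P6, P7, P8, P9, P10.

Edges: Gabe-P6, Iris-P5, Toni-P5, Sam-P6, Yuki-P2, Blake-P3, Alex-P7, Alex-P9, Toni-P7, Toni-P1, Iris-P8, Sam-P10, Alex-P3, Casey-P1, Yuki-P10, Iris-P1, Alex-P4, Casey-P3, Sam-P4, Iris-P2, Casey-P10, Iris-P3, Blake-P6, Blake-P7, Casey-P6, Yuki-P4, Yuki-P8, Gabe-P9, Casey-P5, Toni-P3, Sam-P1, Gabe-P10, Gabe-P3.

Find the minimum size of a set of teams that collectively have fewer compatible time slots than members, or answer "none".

A matching saturating every team exists, for instance Yuki→P8, Iris→P3, Sam→P10, Toni→P5, Gabe→P9, Alex→P7, Blake→P6, Casey→P1.
By Hall's marriage theorem, this means |N(S)| ≥ |S| for every subset S, so no violating subset exists.

none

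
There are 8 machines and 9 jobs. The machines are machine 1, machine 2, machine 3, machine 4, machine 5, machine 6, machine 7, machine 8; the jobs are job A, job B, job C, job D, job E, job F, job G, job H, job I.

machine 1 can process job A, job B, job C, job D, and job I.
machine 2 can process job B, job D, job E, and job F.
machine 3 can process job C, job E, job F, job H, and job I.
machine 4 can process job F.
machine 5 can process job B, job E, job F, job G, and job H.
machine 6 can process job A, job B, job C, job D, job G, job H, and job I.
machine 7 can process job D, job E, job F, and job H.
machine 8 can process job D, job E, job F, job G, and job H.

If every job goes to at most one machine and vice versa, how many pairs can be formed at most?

A valid assignment of size 8: machine 1–job B, machine 2–job E, machine 3–job C, machine 4–job F, machine 5–job G, machine 6–job I, machine 7–job H, machine 8–job D.
All 8 machines are matched, so no larger matching exists.

8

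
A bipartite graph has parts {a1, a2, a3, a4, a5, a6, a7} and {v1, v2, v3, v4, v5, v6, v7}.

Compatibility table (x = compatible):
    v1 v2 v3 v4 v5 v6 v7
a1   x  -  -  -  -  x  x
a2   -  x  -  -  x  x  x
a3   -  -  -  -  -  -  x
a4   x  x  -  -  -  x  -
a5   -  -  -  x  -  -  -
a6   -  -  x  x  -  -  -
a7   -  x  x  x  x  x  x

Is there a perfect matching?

Yes

A valid assignment of size 7: a1-v6, a2-v5, a3-v7, a4-v1, a5-v4, a6-v3, a7-v2.
Every left vertex is matched, so this is a perfect matching.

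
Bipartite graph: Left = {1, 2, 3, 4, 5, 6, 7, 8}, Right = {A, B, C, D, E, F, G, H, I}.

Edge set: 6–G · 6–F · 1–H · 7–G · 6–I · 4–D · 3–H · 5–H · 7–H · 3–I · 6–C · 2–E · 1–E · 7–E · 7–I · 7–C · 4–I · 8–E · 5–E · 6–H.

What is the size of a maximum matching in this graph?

A valid assignment of size 6: 1-H, 2-E, 3-I, 4-D, 6-F, 7-G.
The set {1, 2, 5, 8} has only 2 neighbours ({E, H}), so by Hall's theorem at most 6 of the 8 left vertices can be matched.

6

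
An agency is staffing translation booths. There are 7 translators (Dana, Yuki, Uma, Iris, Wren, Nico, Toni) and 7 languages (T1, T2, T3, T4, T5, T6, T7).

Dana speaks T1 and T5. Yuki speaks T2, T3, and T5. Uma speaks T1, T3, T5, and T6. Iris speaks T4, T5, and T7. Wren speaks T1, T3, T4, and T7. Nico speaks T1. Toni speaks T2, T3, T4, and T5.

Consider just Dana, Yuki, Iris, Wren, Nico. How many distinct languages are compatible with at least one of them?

6

The union of neighbours of {Dana, Yuki, Iris, Wren, Nico} is {T1, T2, T3, T4, T5, T7}, which has 6 elements.
Since |N(S)| = 6 ≥ |S| = 5, Hall's condition holds for this subset.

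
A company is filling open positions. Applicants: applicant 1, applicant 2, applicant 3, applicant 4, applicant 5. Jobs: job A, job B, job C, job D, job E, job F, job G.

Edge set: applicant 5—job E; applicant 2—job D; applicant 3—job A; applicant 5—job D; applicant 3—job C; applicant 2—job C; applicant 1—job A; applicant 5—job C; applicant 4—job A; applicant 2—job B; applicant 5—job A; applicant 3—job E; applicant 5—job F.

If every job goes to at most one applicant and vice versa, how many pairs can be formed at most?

A valid assignment of size 4: applicant 1→job A, applicant 2→job D, applicant 3→job E, applicant 5→job F.
The set {applicant 1, applicant 4} has only 1 neighbour ({job A}), so by Hall's theorem at most 4 of the 5 applicants can be matched.

4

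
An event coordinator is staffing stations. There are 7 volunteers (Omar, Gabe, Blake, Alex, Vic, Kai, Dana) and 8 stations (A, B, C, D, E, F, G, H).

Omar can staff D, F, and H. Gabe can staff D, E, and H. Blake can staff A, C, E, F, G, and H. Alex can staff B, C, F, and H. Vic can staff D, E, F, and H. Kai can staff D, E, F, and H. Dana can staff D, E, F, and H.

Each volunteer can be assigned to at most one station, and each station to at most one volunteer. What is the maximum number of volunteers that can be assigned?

For example, pair Omar–F, Gabe–D, Blake–G, Alex–B, Vic–E, Kai–H.
The set {Omar, Gabe, Vic, Kai, Dana} has only 4 neighbours ({D, E, F, H}), so by Hall's theorem at most 6 of the 7 volunteers can be matched.

6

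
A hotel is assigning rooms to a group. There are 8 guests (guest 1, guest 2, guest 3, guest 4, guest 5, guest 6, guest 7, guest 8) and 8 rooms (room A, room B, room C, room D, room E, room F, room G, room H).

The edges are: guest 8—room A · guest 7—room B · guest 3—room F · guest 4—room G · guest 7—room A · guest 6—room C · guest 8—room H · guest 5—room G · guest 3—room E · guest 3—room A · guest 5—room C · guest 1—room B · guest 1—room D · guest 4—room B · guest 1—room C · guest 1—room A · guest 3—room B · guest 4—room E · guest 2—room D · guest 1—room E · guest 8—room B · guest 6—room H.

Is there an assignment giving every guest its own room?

Yes

For example, pair guest 1-room A, guest 2-room D, guest 3-room F, guest 4-room E, guest 5-room G, guest 6-room C, guest 7-room B, guest 8-room H.
All 8 guests are covered.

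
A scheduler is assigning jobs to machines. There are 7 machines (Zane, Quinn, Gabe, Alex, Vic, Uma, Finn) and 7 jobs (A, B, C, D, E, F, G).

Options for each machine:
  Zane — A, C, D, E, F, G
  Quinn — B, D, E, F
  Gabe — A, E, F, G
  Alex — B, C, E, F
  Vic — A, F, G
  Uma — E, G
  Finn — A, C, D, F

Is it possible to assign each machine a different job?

Yes

For example, pair Zane–D, Quinn–B, Gabe–A, Alex–C, Vic–G, Uma–E, Finn–F.
All 7 machines are covered.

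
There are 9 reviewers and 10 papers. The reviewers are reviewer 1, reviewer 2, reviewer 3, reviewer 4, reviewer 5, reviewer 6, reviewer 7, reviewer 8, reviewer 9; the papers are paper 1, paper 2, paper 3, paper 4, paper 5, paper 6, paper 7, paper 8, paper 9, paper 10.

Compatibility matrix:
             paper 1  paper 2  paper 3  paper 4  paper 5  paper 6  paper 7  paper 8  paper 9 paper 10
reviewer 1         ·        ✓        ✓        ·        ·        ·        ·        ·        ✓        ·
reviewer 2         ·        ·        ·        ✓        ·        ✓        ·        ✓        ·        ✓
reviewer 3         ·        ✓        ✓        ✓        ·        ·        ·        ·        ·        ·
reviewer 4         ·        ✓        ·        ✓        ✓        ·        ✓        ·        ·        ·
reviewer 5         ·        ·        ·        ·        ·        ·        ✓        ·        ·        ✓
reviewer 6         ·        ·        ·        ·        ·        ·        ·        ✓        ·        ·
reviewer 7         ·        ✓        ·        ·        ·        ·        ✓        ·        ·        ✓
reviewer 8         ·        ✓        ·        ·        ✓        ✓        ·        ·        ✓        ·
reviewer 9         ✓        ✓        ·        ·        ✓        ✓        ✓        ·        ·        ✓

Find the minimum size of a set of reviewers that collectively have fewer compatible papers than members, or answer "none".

none

A matching saturating every reviewer exists, for instance reviewer 1→paper 9, reviewer 2→paper 6, reviewer 3→paper 3, reviewer 4→paper 4, reviewer 5→paper 10, reviewer 6→paper 8, reviewer 7→paper 7, reviewer 8→paper 5, reviewer 9→paper 2.
By Hall's marriage theorem, this means |N(S)| ≥ |S| for every subset S, so no violating subset exists.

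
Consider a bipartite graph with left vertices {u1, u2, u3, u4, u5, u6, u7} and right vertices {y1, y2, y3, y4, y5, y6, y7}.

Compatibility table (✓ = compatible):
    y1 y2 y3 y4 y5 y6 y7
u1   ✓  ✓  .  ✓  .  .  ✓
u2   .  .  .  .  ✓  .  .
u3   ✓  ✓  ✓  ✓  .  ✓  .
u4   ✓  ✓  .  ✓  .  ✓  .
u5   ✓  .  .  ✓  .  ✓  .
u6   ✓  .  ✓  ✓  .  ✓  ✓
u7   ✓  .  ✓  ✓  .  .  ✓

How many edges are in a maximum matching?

For example, pair u1–y1, u2–y5, u3–y6, u4–y2, u5–y4, u6–y7, u7–y3.
All 7 left vertices are matched, so no larger matching exists.

7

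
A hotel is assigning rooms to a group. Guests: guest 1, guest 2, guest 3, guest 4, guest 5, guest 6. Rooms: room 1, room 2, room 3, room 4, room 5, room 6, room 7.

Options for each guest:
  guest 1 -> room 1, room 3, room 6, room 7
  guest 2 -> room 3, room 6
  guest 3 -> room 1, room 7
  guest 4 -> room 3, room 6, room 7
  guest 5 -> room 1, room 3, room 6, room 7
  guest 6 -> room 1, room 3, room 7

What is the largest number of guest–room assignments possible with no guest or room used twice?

4

For example, pair guest 1–room 3, guest 2–room 6, guest 3–room 1, guest 4–room 7.
The set {guest 1, guest 2, guest 3, guest 4, guest 5, guest 6} has only 4 neighbours ({room 1, room 3, room 6, room 7}), so by Hall's theorem at most 4 of the 6 guests can be matched.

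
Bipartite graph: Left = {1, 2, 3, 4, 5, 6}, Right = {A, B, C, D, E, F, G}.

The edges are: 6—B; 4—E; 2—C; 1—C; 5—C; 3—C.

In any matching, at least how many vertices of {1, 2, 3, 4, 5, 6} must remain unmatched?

One maximum matching: 1-C, 4-E, 6-B.
The set {1, 2, 3, 5} has only 1 neighbour ({C}), so by Hall's theorem at most 3 of the 6 left vertices can be matched.
That matches 3 of the 6, leaving 3 unmatched; no matching can do better.

3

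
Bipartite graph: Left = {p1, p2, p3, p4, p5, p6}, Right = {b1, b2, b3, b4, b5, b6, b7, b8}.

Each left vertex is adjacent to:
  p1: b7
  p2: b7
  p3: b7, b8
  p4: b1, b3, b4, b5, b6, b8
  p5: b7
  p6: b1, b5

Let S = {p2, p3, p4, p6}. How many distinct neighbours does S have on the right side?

The union of neighbours of {p2, p3, p4, p6} is {b1, b3, b4, b5, b6, b7, b8}, which has 7 elements.
Since |N(S)| = 7 ≥ |S| = 4, Hall's condition holds for this subset.

7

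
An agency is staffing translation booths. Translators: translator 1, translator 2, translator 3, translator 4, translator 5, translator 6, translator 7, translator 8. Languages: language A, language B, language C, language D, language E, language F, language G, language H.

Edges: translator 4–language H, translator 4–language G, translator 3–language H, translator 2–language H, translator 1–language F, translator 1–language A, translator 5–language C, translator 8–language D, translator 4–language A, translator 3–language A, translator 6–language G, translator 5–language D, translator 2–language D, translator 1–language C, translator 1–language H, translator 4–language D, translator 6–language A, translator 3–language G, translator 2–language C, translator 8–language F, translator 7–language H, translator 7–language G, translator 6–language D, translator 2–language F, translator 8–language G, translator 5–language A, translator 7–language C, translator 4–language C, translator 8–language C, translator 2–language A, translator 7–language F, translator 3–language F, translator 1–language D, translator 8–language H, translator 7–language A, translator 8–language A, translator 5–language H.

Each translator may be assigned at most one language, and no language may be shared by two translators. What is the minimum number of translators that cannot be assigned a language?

2

One maximum matching: translator 1→language C, translator 2→language D, translator 3→language F, translator 4→language G, translator 5→language H, translator 6→language A.
The set {translator 1, translator 2, translator 3, translator 4, translator 5, translator 6, translator 7, translator 8} has only 6 neighbours ({language A, language C, language D, language F, language G, language H}), so by Hall's theorem at most 6 of the 8 translators can be matched.
That matches 6 of the 8, leaving 2 unmatched; no matching can do better.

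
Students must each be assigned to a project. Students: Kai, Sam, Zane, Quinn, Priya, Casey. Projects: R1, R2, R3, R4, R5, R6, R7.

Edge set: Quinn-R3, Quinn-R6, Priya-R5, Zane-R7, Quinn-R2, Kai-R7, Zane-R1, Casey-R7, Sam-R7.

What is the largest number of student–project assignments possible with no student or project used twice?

4

One maximum matching: Kai–R7, Zane–R1, Quinn–R3, Priya–R5.
The set {Kai, Sam, Casey} has only 1 neighbour ({R7}), so by Hall's theorem at most 4 of the 6 students can be matched.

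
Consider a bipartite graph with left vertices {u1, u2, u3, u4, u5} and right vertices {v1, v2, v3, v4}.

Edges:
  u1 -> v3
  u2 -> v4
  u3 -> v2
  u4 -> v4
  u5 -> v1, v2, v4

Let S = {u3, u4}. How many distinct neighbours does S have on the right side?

The union of neighbours of {u3, u4} is {v2, v4}, which has 2 elements.
Since |N(S)| = 2 ≥ |S| = 2, Hall's condition holds for this subset.

2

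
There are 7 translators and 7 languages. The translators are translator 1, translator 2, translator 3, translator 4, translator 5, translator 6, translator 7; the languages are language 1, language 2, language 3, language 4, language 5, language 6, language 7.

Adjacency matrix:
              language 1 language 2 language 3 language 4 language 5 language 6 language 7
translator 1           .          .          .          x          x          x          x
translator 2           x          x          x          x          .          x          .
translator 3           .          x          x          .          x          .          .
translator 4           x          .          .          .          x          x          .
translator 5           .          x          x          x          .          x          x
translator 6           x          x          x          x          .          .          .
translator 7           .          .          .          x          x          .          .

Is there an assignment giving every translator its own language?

A valid assignment of size 7: translator 1-language 6, translator 2-language 3, translator 3-language 5, translator 4-language 1, translator 5-language 7, translator 6-language 2, translator 7-language 4.
Every translator is matched, so this is a perfect matching.

Yes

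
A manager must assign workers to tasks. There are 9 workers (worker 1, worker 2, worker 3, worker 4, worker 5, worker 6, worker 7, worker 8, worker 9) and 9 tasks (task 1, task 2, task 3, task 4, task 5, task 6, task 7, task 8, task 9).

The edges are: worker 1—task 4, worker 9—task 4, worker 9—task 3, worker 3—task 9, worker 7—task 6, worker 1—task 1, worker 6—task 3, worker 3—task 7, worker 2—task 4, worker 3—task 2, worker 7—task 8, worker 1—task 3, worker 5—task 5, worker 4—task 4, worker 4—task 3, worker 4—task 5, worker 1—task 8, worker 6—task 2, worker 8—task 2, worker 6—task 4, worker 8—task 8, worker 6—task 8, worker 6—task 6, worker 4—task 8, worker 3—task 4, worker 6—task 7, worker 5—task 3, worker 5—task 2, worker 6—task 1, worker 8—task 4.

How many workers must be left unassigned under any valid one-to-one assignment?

0

A valid assignment of size 9: worker 1–task 1, worker 2–task 4, worker 3–task 9, worker 4–task 8, worker 5–task 5, worker 6–task 7, worker 7–task 6, worker 8–task 2, worker 9–task 3.
All 9 workers are matched, so no larger matching exists.
That matches 9 of the 9, leaving 0 unmatched; no matching can do better.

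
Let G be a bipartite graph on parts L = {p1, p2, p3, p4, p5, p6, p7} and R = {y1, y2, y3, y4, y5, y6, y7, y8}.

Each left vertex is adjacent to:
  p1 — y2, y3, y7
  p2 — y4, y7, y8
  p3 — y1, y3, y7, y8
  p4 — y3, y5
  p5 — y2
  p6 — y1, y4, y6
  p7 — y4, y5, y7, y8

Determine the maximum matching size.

A valid assignment of size 7: p1–y3, p2–y8, p3–y1, p4–y5, p5–y2, p6–y4, p7–y7.
This saturates every left vertex, so 7 is the maximum.

7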